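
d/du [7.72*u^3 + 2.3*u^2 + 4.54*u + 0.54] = 23.16*u^2 + 4.6*u + 4.54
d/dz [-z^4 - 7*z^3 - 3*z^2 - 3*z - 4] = -4*z^3 - 21*z^2 - 6*z - 3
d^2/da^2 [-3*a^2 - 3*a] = -6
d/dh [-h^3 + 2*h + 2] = 2 - 3*h^2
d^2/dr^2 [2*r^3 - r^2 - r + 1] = 12*r - 2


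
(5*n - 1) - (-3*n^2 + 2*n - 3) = 3*n^2 + 3*n + 2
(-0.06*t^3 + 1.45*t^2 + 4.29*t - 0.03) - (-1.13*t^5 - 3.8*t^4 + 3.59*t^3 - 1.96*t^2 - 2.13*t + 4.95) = 1.13*t^5 + 3.8*t^4 - 3.65*t^3 + 3.41*t^2 + 6.42*t - 4.98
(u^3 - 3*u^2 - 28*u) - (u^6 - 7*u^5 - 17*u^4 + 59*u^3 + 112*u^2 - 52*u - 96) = -u^6 + 7*u^5 + 17*u^4 - 58*u^3 - 115*u^2 + 24*u + 96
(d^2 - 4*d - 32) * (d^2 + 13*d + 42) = d^4 + 9*d^3 - 42*d^2 - 584*d - 1344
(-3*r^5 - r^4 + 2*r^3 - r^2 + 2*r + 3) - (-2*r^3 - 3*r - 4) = -3*r^5 - r^4 + 4*r^3 - r^2 + 5*r + 7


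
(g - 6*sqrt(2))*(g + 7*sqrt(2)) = g^2 + sqrt(2)*g - 84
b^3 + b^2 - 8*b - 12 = (b - 3)*(b + 2)^2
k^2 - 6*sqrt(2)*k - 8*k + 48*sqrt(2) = (k - 8)*(k - 6*sqrt(2))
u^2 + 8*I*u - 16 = (u + 4*I)^2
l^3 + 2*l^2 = l^2*(l + 2)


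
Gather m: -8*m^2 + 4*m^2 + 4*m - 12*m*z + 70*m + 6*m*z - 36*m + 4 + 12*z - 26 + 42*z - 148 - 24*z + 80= -4*m^2 + m*(38 - 6*z) + 30*z - 90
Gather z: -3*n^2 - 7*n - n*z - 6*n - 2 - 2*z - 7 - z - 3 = -3*n^2 - 13*n + z*(-n - 3) - 12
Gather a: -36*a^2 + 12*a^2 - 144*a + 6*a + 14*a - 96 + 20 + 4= -24*a^2 - 124*a - 72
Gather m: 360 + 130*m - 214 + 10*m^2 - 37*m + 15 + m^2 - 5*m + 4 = 11*m^2 + 88*m + 165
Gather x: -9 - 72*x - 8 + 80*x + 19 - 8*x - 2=0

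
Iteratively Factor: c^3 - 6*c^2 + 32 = (c - 4)*(c^2 - 2*c - 8) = (c - 4)^2*(c + 2)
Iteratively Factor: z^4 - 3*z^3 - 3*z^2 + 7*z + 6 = (z - 2)*(z^3 - z^2 - 5*z - 3) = (z - 2)*(z + 1)*(z^2 - 2*z - 3) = (z - 3)*(z - 2)*(z + 1)*(z + 1)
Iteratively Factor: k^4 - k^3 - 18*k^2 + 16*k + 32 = (k + 4)*(k^3 - 5*k^2 + 2*k + 8) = (k + 1)*(k + 4)*(k^2 - 6*k + 8) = (k - 4)*(k + 1)*(k + 4)*(k - 2)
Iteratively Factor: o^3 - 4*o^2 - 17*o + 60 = (o + 4)*(o^2 - 8*o + 15) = (o - 5)*(o + 4)*(o - 3)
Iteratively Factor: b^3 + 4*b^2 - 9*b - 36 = (b - 3)*(b^2 + 7*b + 12) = (b - 3)*(b + 3)*(b + 4)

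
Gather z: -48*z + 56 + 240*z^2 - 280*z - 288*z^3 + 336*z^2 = -288*z^3 + 576*z^2 - 328*z + 56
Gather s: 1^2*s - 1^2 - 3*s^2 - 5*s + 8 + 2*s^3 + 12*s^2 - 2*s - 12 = 2*s^3 + 9*s^2 - 6*s - 5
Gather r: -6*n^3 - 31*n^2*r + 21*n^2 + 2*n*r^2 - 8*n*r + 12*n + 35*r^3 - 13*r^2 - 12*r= -6*n^3 + 21*n^2 + 12*n + 35*r^3 + r^2*(2*n - 13) + r*(-31*n^2 - 8*n - 12)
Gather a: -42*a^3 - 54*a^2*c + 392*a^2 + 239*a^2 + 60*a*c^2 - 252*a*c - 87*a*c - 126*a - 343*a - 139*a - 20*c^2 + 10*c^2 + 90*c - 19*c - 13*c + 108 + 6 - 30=-42*a^3 + a^2*(631 - 54*c) + a*(60*c^2 - 339*c - 608) - 10*c^2 + 58*c + 84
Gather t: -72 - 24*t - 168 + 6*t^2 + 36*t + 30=6*t^2 + 12*t - 210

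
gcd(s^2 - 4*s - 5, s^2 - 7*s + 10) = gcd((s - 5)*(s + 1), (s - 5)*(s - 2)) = s - 5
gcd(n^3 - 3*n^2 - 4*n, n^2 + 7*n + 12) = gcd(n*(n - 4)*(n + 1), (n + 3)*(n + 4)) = 1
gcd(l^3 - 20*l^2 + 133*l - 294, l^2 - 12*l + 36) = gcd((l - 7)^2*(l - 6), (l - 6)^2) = l - 6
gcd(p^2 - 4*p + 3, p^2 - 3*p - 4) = 1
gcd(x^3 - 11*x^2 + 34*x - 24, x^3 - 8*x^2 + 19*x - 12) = x^2 - 5*x + 4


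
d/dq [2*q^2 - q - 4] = 4*q - 1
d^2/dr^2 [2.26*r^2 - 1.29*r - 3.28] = 4.52000000000000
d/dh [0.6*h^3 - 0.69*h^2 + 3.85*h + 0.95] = 1.8*h^2 - 1.38*h + 3.85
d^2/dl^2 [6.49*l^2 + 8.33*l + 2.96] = 12.9800000000000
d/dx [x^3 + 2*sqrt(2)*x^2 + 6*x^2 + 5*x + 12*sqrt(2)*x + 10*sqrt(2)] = 3*x^2 + 4*sqrt(2)*x + 12*x + 5 + 12*sqrt(2)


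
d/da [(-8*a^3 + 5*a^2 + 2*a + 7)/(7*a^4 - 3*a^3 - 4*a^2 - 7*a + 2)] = (56*a^6 - 70*a^5 + 5*a^4 - 72*a^3 - 12*a^2 + 76*a + 53)/(49*a^8 - 42*a^7 - 47*a^6 - 74*a^5 + 86*a^4 + 44*a^3 + 33*a^2 - 28*a + 4)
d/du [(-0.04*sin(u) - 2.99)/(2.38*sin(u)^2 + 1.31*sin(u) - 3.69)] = (0.0952*sin(u)^2 + 14.2324*sin(u) + 4.0645)*cos(u)/(5.6644*sin(u)^4 + 6.2356*sin(u)^3 - 15.8483*sin(u)^2 - 9.6678*sin(u) + 13.6161)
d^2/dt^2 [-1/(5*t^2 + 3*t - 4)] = 2*(25*t^2 + 15*t - (10*t + 3)^2 - 20)/(5*t^2 + 3*t - 4)^3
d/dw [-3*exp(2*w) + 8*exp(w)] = (8 - 6*exp(w))*exp(w)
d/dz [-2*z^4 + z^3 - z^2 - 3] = z*(-8*z^2 + 3*z - 2)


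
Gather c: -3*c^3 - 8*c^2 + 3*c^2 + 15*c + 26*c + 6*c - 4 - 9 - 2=-3*c^3 - 5*c^2 + 47*c - 15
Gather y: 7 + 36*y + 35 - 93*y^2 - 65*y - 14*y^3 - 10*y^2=-14*y^3 - 103*y^2 - 29*y + 42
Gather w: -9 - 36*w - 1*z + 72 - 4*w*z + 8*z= w*(-4*z - 36) + 7*z + 63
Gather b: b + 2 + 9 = b + 11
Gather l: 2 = 2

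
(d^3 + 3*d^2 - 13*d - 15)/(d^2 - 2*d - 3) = d + 5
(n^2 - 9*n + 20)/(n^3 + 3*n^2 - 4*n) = (n^2 - 9*n + 20)/(n*(n^2 + 3*n - 4))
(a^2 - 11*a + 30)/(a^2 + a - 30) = (a - 6)/(a + 6)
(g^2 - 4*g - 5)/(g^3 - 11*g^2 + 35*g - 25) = (g + 1)/(g^2 - 6*g + 5)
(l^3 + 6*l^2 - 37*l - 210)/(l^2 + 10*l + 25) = (l^2 + l - 42)/(l + 5)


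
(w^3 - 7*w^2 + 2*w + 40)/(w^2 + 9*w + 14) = (w^2 - 9*w + 20)/(w + 7)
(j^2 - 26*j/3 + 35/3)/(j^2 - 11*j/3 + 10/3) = (j - 7)/(j - 2)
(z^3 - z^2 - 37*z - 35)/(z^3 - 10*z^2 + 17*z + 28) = (z + 5)/(z - 4)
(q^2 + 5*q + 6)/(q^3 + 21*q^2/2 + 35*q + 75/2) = 2*(q + 2)/(2*q^2 + 15*q + 25)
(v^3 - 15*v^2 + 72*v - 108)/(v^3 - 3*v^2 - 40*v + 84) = (v^3 - 15*v^2 + 72*v - 108)/(v^3 - 3*v^2 - 40*v + 84)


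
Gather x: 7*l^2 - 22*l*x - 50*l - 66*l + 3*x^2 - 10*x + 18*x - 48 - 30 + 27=7*l^2 - 116*l + 3*x^2 + x*(8 - 22*l) - 51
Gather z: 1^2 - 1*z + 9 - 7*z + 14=24 - 8*z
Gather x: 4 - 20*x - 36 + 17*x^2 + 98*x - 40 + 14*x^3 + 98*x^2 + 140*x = 14*x^3 + 115*x^2 + 218*x - 72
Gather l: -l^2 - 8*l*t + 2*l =-l^2 + l*(2 - 8*t)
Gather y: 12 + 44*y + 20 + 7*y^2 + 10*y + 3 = 7*y^2 + 54*y + 35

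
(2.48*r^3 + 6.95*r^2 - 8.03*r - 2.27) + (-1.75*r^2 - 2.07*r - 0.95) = 2.48*r^3 + 5.2*r^2 - 10.1*r - 3.22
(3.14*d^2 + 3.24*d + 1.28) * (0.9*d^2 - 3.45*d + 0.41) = 2.826*d^4 - 7.917*d^3 - 8.7386*d^2 - 3.0876*d + 0.5248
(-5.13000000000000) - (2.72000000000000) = -7.85000000000000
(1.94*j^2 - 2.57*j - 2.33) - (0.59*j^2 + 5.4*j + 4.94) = 1.35*j^2 - 7.97*j - 7.27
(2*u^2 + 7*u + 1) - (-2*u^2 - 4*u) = 4*u^2 + 11*u + 1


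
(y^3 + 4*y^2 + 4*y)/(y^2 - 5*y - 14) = y*(y + 2)/(y - 7)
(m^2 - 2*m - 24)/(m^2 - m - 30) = (m + 4)/(m + 5)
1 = 1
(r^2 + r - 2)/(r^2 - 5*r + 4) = (r + 2)/(r - 4)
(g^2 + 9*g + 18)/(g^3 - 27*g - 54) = (g + 6)/(g^2 - 3*g - 18)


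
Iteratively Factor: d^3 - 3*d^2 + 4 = (d + 1)*(d^2 - 4*d + 4) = (d - 2)*(d + 1)*(d - 2)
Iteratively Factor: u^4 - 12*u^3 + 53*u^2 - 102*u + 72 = (u - 3)*(u^3 - 9*u^2 + 26*u - 24) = (u - 4)*(u - 3)*(u^2 - 5*u + 6) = (u - 4)*(u - 3)^2*(u - 2)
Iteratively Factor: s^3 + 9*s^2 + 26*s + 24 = (s + 3)*(s^2 + 6*s + 8) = (s + 3)*(s + 4)*(s + 2)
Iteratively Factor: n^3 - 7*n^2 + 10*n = (n)*(n^2 - 7*n + 10) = n*(n - 5)*(n - 2)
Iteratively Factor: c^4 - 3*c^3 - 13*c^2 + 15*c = (c)*(c^3 - 3*c^2 - 13*c + 15) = c*(c + 3)*(c^2 - 6*c + 5) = c*(c - 1)*(c + 3)*(c - 5)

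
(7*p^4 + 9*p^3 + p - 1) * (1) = 7*p^4 + 9*p^3 + p - 1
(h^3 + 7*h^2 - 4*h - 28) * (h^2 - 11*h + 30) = h^5 - 4*h^4 - 51*h^3 + 226*h^2 + 188*h - 840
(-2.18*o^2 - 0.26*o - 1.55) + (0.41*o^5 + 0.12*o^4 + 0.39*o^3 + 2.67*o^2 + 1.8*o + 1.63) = 0.41*o^5 + 0.12*o^4 + 0.39*o^3 + 0.49*o^2 + 1.54*o + 0.0799999999999998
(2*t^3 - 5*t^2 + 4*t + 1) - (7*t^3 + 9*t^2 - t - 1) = -5*t^3 - 14*t^2 + 5*t + 2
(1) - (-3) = 4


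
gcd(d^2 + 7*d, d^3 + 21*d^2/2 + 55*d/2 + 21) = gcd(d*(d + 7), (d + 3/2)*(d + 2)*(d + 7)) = d + 7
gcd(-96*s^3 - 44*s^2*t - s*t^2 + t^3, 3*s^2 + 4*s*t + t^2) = 3*s + t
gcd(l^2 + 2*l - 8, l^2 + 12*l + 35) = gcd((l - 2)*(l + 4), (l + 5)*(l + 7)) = 1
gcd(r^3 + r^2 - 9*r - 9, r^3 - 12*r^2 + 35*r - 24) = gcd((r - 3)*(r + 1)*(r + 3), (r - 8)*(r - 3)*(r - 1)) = r - 3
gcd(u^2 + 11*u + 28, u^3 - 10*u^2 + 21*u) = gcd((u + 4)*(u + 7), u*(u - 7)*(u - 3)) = 1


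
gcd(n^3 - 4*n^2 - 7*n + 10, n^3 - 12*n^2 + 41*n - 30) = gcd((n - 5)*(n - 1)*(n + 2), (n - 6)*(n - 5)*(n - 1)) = n^2 - 6*n + 5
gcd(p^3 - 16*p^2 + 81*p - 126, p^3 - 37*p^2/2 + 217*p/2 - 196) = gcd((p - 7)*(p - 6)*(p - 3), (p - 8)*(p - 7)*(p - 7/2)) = p - 7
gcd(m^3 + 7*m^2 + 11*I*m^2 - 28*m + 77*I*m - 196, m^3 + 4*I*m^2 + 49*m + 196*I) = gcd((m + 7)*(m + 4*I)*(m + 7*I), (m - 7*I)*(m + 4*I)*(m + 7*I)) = m^2 + 11*I*m - 28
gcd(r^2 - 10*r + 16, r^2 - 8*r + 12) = r - 2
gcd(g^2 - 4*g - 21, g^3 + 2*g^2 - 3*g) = g + 3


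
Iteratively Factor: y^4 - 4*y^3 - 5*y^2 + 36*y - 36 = (y + 3)*(y^3 - 7*y^2 + 16*y - 12) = (y - 3)*(y + 3)*(y^2 - 4*y + 4) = (y - 3)*(y - 2)*(y + 3)*(y - 2)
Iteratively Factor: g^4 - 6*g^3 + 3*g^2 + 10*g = (g + 1)*(g^3 - 7*g^2 + 10*g) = (g - 5)*(g + 1)*(g^2 - 2*g) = (g - 5)*(g - 2)*(g + 1)*(g)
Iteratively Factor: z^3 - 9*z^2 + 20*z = (z - 4)*(z^2 - 5*z) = z*(z - 4)*(z - 5)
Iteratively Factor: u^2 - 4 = (u + 2)*(u - 2)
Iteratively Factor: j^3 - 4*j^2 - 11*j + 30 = (j + 3)*(j^2 - 7*j + 10) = (j - 5)*(j + 3)*(j - 2)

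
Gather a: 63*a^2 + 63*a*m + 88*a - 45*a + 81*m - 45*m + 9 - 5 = 63*a^2 + a*(63*m + 43) + 36*m + 4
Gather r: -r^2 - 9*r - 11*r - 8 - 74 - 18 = -r^2 - 20*r - 100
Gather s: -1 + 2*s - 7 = 2*s - 8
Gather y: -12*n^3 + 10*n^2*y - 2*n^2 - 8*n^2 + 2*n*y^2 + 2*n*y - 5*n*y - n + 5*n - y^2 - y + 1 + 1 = -12*n^3 - 10*n^2 + 4*n + y^2*(2*n - 1) + y*(10*n^2 - 3*n - 1) + 2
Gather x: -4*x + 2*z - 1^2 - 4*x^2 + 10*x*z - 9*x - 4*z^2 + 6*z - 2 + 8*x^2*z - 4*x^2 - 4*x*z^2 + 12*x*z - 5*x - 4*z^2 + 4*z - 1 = x^2*(8*z - 8) + x*(-4*z^2 + 22*z - 18) - 8*z^2 + 12*z - 4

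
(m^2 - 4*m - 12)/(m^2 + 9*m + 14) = (m - 6)/(m + 7)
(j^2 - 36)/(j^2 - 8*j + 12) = (j + 6)/(j - 2)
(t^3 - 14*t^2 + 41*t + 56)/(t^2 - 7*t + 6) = (t^3 - 14*t^2 + 41*t + 56)/(t^2 - 7*t + 6)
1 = 1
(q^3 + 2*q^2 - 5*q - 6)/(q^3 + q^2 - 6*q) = (q + 1)/q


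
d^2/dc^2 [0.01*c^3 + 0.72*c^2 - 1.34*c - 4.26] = 0.06*c + 1.44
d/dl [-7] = 0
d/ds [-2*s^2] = -4*s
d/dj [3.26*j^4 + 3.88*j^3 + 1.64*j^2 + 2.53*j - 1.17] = 13.04*j^3 + 11.64*j^2 + 3.28*j + 2.53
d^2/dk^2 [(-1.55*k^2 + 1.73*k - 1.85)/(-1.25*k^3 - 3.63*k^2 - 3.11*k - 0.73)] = (4.84375*k^6 - 16.21875*k^5 - 48.5655*k^4 + 47.370596*k^3 + 183.71427*k^2 + 142.688442*k + 35.489368)/(1.953125*k^9 + 17.015625*k^8 + 63.9915*k^7 + 135.923772*k^6 + 179.085102*k^5 + 151.21383*k^4 + 81.52574*k^3 + 26.98518*k^2 + 4.971957*k + 0.389017)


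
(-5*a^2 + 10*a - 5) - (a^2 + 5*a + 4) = -6*a^2 + 5*a - 9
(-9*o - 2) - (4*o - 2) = -13*o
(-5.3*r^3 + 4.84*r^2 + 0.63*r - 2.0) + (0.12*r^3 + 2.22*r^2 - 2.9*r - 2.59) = -5.18*r^3 + 7.06*r^2 - 2.27*r - 4.59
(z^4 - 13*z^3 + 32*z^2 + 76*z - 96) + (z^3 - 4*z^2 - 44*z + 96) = z^4 - 12*z^3 + 28*z^2 + 32*z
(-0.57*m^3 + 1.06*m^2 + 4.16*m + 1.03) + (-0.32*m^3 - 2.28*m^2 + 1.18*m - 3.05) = -0.89*m^3 - 1.22*m^2 + 5.34*m - 2.02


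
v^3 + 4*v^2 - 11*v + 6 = (v - 1)^2*(v + 6)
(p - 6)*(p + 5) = p^2 - p - 30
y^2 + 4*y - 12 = (y - 2)*(y + 6)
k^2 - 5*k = k*(k - 5)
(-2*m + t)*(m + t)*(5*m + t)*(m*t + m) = -10*m^4*t - 10*m^4 - 7*m^3*t^2 - 7*m^3*t + 4*m^2*t^3 + 4*m^2*t^2 + m*t^4 + m*t^3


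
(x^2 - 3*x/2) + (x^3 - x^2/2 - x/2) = x^3 + x^2/2 - 2*x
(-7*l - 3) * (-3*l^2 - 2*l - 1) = 21*l^3 + 23*l^2 + 13*l + 3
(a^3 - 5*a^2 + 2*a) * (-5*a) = -5*a^4 + 25*a^3 - 10*a^2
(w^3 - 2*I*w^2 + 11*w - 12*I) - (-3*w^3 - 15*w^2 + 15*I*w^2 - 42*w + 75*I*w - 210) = 4*w^3 + 15*w^2 - 17*I*w^2 + 53*w - 75*I*w + 210 - 12*I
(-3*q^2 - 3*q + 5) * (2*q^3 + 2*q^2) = -6*q^5 - 12*q^4 + 4*q^3 + 10*q^2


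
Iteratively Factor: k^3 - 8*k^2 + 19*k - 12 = (k - 4)*(k^2 - 4*k + 3) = (k - 4)*(k - 1)*(k - 3)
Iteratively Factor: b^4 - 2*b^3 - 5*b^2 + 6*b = (b - 3)*(b^3 + b^2 - 2*b) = (b - 3)*(b - 1)*(b^2 + 2*b) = b*(b - 3)*(b - 1)*(b + 2)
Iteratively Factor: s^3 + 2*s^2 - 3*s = (s)*(s^2 + 2*s - 3) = s*(s + 3)*(s - 1)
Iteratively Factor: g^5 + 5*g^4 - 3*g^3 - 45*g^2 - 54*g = (g + 3)*(g^4 + 2*g^3 - 9*g^2 - 18*g) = g*(g + 3)*(g^3 + 2*g^2 - 9*g - 18) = g*(g + 2)*(g + 3)*(g^2 - 9) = g*(g + 2)*(g + 3)^2*(g - 3)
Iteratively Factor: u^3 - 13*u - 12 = (u - 4)*(u^2 + 4*u + 3) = (u - 4)*(u + 3)*(u + 1)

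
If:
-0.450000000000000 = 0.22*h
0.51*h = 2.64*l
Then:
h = -2.05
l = -0.40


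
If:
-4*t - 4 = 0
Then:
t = -1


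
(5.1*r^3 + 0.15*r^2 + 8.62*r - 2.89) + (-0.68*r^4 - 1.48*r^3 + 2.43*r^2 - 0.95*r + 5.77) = -0.68*r^4 + 3.62*r^3 + 2.58*r^2 + 7.67*r + 2.88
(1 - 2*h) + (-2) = -2*h - 1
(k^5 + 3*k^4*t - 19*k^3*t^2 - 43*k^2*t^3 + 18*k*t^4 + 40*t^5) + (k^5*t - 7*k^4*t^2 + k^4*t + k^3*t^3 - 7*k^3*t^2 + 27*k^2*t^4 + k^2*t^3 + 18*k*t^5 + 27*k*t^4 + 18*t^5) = k^5*t + k^5 - 7*k^4*t^2 + 4*k^4*t + k^3*t^3 - 26*k^3*t^2 + 27*k^2*t^4 - 42*k^2*t^3 + 18*k*t^5 + 45*k*t^4 + 58*t^5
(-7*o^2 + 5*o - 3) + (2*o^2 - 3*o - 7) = -5*o^2 + 2*o - 10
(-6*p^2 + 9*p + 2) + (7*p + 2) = -6*p^2 + 16*p + 4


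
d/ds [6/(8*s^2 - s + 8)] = 6*(1 - 16*s)/(8*s^2 - s + 8)^2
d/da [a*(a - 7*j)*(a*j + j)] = j*(3*a^2 - 14*a*j + 2*a - 7*j)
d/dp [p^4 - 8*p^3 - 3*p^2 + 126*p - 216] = 4*p^3 - 24*p^2 - 6*p + 126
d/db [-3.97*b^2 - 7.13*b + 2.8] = -7.94*b - 7.13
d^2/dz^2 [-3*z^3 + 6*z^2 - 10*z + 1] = 12 - 18*z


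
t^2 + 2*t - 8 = (t - 2)*(t + 4)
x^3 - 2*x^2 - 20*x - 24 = (x - 6)*(x + 2)^2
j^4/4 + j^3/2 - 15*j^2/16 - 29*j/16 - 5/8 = (j/4 + 1/4)*(j - 2)*(j + 1/2)*(j + 5/2)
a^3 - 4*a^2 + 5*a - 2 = (a - 2)*(a - 1)^2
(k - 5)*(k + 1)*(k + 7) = k^3 + 3*k^2 - 33*k - 35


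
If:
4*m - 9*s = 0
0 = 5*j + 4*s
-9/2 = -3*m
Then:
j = -8/15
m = 3/2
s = 2/3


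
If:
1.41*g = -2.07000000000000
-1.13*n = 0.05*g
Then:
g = -1.47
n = 0.06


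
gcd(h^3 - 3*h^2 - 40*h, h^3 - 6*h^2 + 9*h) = h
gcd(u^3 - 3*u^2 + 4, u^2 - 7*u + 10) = u - 2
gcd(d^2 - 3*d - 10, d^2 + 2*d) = d + 2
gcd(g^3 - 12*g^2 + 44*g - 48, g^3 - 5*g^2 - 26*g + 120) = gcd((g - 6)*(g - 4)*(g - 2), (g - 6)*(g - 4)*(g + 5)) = g^2 - 10*g + 24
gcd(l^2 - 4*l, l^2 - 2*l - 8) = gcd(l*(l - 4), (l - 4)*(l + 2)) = l - 4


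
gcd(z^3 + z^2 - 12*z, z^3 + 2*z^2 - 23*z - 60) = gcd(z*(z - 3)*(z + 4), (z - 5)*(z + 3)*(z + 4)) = z + 4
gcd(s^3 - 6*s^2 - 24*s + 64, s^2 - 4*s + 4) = s - 2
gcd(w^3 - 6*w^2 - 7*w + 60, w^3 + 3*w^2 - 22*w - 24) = w - 4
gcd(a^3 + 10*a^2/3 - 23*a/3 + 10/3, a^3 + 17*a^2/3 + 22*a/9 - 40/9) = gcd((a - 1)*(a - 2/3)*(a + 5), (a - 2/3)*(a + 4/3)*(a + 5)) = a^2 + 13*a/3 - 10/3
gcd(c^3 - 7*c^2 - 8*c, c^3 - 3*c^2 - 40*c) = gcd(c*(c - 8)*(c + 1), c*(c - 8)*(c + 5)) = c^2 - 8*c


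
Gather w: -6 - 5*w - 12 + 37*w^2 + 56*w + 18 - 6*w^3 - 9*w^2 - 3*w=-6*w^3 + 28*w^2 + 48*w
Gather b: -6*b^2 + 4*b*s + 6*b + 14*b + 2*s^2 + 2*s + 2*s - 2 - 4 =-6*b^2 + b*(4*s + 20) + 2*s^2 + 4*s - 6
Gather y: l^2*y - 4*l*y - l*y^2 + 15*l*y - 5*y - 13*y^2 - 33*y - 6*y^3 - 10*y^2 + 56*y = -6*y^3 + y^2*(-l - 23) + y*(l^2 + 11*l + 18)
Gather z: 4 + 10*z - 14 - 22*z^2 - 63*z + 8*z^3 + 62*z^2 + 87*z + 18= 8*z^3 + 40*z^2 + 34*z + 8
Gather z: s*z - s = s*z - s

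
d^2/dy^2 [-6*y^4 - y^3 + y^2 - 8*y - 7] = -72*y^2 - 6*y + 2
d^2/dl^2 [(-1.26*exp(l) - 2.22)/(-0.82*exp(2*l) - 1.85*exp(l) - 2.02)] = (0.847224*exp(4*l) + 4.059492*exp(3*l) - 2.419164*exp(2*l) - 11.819502*exp(l) - 3.154836)*exp(l)/(0.551368*exp(6*l) + 3.73182*exp(5*l) + 12.494094*exp(4*l) + 24.717665*exp(3*l) + 30.778134*exp(2*l) + 22.64622*exp(l) + 8.242408)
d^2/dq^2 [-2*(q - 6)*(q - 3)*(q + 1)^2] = -24*q^2 + 84*q - 4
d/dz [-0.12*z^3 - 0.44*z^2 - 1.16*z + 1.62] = -0.36*z^2 - 0.88*z - 1.16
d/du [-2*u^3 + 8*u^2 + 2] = 2*u*(8 - 3*u)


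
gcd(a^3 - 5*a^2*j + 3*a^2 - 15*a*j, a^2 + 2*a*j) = a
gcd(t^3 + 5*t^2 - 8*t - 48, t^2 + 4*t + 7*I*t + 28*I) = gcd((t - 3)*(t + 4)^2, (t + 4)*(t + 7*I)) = t + 4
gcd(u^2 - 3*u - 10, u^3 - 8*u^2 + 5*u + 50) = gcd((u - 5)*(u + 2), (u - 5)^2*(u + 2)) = u^2 - 3*u - 10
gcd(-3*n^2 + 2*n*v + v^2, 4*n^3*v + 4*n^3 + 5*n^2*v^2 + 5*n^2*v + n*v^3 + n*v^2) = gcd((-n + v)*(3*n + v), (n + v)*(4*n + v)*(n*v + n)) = 1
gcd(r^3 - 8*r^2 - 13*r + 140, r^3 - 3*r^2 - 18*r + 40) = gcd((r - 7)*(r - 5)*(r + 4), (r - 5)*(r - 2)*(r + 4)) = r^2 - r - 20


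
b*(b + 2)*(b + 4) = b^3 + 6*b^2 + 8*b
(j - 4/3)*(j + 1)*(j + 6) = j^3 + 17*j^2/3 - 10*j/3 - 8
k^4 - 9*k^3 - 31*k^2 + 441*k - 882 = (k - 7)*(k - 6)*(k - 3)*(k + 7)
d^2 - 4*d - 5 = (d - 5)*(d + 1)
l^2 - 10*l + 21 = (l - 7)*(l - 3)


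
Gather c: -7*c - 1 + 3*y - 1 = -7*c + 3*y - 2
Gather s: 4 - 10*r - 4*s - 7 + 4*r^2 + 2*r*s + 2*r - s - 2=4*r^2 - 8*r + s*(2*r - 5) - 5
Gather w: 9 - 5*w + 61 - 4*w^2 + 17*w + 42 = -4*w^2 + 12*w + 112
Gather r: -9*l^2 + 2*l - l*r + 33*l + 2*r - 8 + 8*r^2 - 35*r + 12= -9*l^2 + 35*l + 8*r^2 + r*(-l - 33) + 4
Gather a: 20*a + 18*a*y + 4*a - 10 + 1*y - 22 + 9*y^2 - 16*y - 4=a*(18*y + 24) + 9*y^2 - 15*y - 36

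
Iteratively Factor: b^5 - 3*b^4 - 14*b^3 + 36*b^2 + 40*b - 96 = (b - 4)*(b^4 + b^3 - 10*b^2 - 4*b + 24) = (b - 4)*(b - 2)*(b^3 + 3*b^2 - 4*b - 12) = (b - 4)*(b - 2)*(b + 3)*(b^2 - 4) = (b - 4)*(b - 2)*(b + 2)*(b + 3)*(b - 2)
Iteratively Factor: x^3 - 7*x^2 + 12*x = (x)*(x^2 - 7*x + 12) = x*(x - 4)*(x - 3)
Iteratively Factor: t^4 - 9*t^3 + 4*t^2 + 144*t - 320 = (t - 4)*(t^3 - 5*t^2 - 16*t + 80) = (t - 4)*(t + 4)*(t^2 - 9*t + 20) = (t - 5)*(t - 4)*(t + 4)*(t - 4)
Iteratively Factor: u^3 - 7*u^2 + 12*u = (u)*(u^2 - 7*u + 12) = u*(u - 3)*(u - 4)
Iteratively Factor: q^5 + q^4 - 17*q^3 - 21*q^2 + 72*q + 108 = (q - 3)*(q^4 + 4*q^3 - 5*q^2 - 36*q - 36) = (q - 3)*(q + 2)*(q^3 + 2*q^2 - 9*q - 18) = (q - 3)^2*(q + 2)*(q^2 + 5*q + 6) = (q - 3)^2*(q + 2)*(q + 3)*(q + 2)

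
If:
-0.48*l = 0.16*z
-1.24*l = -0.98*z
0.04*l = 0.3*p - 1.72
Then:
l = 0.00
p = 5.73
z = 0.00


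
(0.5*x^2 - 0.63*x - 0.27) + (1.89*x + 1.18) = 0.5*x^2 + 1.26*x + 0.91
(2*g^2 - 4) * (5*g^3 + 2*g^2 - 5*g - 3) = 10*g^5 + 4*g^4 - 30*g^3 - 14*g^2 + 20*g + 12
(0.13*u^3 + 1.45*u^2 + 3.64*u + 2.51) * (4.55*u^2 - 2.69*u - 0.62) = 0.5915*u^5 + 6.2478*u^4 + 12.5809*u^3 + 0.729899999999999*u^2 - 9.0087*u - 1.5562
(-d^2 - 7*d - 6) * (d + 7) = -d^3 - 14*d^2 - 55*d - 42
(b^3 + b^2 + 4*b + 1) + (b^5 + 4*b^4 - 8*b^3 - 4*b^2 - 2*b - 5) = b^5 + 4*b^4 - 7*b^3 - 3*b^2 + 2*b - 4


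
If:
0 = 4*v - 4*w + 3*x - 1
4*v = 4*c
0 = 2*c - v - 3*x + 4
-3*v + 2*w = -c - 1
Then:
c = -5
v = -5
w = -11/2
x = -1/3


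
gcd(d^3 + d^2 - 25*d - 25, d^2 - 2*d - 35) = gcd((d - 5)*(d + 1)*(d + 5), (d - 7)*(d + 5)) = d + 5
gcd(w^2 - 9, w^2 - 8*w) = 1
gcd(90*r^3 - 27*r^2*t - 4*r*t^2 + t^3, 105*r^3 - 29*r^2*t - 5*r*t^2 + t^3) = 15*r^2 - 2*r*t - t^2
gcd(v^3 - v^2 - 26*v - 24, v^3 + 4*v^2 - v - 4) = v^2 + 5*v + 4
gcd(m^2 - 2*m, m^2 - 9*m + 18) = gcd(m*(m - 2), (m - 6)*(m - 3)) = 1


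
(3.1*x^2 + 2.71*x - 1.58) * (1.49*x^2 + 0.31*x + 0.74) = 4.619*x^4 + 4.9989*x^3 + 0.7799*x^2 + 1.5156*x - 1.1692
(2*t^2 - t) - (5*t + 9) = 2*t^2 - 6*t - 9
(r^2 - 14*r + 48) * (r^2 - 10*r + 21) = r^4 - 24*r^3 + 209*r^2 - 774*r + 1008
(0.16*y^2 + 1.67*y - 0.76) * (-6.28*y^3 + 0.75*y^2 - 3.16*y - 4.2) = -1.0048*y^5 - 10.3676*y^4 + 5.5197*y^3 - 6.5192*y^2 - 4.6124*y + 3.192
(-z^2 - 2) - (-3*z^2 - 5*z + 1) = 2*z^2 + 5*z - 3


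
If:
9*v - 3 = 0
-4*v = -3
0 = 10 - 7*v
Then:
No Solution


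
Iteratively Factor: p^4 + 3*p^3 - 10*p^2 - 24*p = (p)*(p^3 + 3*p^2 - 10*p - 24) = p*(p - 3)*(p^2 + 6*p + 8) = p*(p - 3)*(p + 2)*(p + 4)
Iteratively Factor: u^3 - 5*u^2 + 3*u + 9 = (u - 3)*(u^2 - 2*u - 3) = (u - 3)^2*(u + 1)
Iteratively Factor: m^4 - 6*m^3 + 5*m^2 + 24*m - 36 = (m + 2)*(m^3 - 8*m^2 + 21*m - 18) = (m - 3)*(m + 2)*(m^2 - 5*m + 6) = (m - 3)*(m - 2)*(m + 2)*(m - 3)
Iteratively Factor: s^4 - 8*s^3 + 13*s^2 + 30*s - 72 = (s - 3)*(s^3 - 5*s^2 - 2*s + 24) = (s - 4)*(s - 3)*(s^2 - s - 6) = (s - 4)*(s - 3)^2*(s + 2)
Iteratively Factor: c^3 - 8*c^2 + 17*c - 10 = (c - 5)*(c^2 - 3*c + 2) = (c - 5)*(c - 2)*(c - 1)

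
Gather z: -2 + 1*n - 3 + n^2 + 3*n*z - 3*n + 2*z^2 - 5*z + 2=n^2 - 2*n + 2*z^2 + z*(3*n - 5) - 3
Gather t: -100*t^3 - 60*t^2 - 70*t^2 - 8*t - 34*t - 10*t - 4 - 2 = -100*t^3 - 130*t^2 - 52*t - 6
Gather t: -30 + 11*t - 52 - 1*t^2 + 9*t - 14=-t^2 + 20*t - 96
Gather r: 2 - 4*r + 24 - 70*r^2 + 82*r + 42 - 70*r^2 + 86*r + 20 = -140*r^2 + 164*r + 88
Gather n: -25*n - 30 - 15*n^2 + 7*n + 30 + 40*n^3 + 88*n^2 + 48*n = 40*n^3 + 73*n^2 + 30*n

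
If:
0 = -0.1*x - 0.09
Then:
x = -0.90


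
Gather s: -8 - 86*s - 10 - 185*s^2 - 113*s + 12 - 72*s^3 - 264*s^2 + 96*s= -72*s^3 - 449*s^2 - 103*s - 6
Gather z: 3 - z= 3 - z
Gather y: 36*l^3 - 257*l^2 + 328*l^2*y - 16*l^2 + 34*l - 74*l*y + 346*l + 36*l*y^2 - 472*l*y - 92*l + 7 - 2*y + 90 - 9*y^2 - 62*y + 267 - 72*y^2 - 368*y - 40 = 36*l^3 - 273*l^2 + 288*l + y^2*(36*l - 81) + y*(328*l^2 - 546*l - 432) + 324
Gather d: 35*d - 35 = 35*d - 35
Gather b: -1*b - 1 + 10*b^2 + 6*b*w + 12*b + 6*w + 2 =10*b^2 + b*(6*w + 11) + 6*w + 1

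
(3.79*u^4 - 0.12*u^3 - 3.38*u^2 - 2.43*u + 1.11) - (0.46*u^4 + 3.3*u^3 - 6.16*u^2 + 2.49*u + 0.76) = 3.33*u^4 - 3.42*u^3 + 2.78*u^2 - 4.92*u + 0.35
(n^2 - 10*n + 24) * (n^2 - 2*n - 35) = n^4 - 12*n^3 + 9*n^2 + 302*n - 840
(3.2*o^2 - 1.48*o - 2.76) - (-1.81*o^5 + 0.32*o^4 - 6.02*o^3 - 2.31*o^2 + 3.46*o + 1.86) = 1.81*o^5 - 0.32*o^4 + 6.02*o^3 + 5.51*o^2 - 4.94*o - 4.62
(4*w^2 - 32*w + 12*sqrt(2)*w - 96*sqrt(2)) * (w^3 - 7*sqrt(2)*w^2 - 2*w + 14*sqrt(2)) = 4*w^5 - 32*w^4 - 16*sqrt(2)*w^4 - 176*w^3 + 128*sqrt(2)*w^3 + 32*sqrt(2)*w^2 + 1408*w^2 - 256*sqrt(2)*w + 336*w - 2688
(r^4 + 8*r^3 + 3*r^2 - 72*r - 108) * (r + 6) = r^5 + 14*r^4 + 51*r^3 - 54*r^2 - 540*r - 648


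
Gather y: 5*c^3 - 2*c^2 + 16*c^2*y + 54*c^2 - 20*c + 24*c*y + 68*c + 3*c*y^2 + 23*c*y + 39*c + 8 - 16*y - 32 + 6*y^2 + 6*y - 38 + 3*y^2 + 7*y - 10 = 5*c^3 + 52*c^2 + 87*c + y^2*(3*c + 9) + y*(16*c^2 + 47*c - 3) - 72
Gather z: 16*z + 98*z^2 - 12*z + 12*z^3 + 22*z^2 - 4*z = 12*z^3 + 120*z^2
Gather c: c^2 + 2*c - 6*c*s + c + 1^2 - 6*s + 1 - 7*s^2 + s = c^2 + c*(3 - 6*s) - 7*s^2 - 5*s + 2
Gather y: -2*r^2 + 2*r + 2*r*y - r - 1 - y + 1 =-2*r^2 + r + y*(2*r - 1)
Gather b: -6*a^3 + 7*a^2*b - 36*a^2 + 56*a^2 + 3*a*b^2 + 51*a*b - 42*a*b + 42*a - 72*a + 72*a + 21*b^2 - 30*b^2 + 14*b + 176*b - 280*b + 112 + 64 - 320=-6*a^3 + 20*a^2 + 42*a + b^2*(3*a - 9) + b*(7*a^2 + 9*a - 90) - 144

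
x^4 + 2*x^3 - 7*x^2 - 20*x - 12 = (x - 3)*(x + 1)*(x + 2)^2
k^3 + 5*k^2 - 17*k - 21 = (k - 3)*(k + 1)*(k + 7)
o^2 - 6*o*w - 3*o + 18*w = (o - 3)*(o - 6*w)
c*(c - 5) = c^2 - 5*c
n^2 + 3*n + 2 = (n + 1)*(n + 2)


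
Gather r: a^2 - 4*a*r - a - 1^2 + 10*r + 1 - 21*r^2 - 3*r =a^2 - a - 21*r^2 + r*(7 - 4*a)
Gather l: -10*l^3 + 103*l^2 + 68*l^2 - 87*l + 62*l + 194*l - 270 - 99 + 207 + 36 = -10*l^3 + 171*l^2 + 169*l - 126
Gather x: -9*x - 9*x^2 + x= -9*x^2 - 8*x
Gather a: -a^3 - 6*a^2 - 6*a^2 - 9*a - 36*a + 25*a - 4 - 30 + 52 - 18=-a^3 - 12*a^2 - 20*a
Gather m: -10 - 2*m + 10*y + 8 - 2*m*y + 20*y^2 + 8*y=m*(-2*y - 2) + 20*y^2 + 18*y - 2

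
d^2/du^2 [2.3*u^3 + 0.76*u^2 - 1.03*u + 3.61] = 13.8*u + 1.52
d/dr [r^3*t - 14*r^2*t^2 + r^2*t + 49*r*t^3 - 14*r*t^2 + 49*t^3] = t*(3*r^2 - 28*r*t + 2*r + 49*t^2 - 14*t)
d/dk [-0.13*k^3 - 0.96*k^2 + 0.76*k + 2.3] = -0.39*k^2 - 1.92*k + 0.76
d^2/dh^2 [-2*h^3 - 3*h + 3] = -12*h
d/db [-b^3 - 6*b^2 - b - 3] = -3*b^2 - 12*b - 1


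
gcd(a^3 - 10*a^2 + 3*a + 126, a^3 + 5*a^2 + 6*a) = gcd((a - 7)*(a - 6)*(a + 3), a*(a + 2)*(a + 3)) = a + 3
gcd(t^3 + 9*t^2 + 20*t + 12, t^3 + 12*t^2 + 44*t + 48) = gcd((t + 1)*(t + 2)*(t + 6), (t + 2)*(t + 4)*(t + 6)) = t^2 + 8*t + 12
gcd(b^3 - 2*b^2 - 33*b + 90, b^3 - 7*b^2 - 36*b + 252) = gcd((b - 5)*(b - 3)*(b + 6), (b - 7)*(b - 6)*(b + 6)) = b + 6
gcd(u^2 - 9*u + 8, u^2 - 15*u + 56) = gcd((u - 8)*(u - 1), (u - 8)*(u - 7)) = u - 8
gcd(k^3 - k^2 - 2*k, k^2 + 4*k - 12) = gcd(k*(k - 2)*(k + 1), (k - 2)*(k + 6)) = k - 2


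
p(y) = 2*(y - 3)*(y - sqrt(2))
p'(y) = 4*y - 6 - 2*sqrt(2)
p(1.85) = -1.00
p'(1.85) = -1.43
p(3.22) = 0.79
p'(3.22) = 4.05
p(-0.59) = 14.39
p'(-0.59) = -11.19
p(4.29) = 7.42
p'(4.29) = 8.33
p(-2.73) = 47.49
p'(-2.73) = -19.75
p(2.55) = -1.02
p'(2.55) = 1.37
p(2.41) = -1.18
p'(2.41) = 0.81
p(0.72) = 3.17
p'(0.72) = -5.95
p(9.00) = 91.03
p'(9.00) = 27.17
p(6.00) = 27.51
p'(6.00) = 15.17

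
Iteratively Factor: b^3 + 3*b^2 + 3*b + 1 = (b + 1)*(b^2 + 2*b + 1) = (b + 1)^2*(b + 1)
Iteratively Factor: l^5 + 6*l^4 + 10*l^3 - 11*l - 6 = (l + 2)*(l^4 + 4*l^3 + 2*l^2 - 4*l - 3) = (l + 1)*(l + 2)*(l^3 + 3*l^2 - l - 3) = (l + 1)^2*(l + 2)*(l^2 + 2*l - 3) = (l + 1)^2*(l + 2)*(l + 3)*(l - 1)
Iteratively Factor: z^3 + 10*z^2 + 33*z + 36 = (z + 3)*(z^2 + 7*z + 12) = (z + 3)^2*(z + 4)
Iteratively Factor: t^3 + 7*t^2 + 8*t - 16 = (t + 4)*(t^2 + 3*t - 4) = (t - 1)*(t + 4)*(t + 4)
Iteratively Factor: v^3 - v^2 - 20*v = (v - 5)*(v^2 + 4*v) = v*(v - 5)*(v + 4)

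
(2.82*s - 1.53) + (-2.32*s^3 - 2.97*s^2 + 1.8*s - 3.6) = -2.32*s^3 - 2.97*s^2 + 4.62*s - 5.13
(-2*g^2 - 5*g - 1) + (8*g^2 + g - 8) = 6*g^2 - 4*g - 9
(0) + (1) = 1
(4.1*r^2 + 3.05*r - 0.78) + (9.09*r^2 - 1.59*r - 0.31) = 13.19*r^2 + 1.46*r - 1.09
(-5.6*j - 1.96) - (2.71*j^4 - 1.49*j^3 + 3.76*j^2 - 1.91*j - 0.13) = -2.71*j^4 + 1.49*j^3 - 3.76*j^2 - 3.69*j - 1.83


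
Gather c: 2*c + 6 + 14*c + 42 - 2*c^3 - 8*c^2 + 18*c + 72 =-2*c^3 - 8*c^2 + 34*c + 120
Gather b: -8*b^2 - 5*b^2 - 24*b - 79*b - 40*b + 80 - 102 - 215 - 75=-13*b^2 - 143*b - 312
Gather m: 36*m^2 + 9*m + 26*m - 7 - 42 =36*m^2 + 35*m - 49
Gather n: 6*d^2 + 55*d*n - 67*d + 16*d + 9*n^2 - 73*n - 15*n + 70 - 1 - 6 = 6*d^2 - 51*d + 9*n^2 + n*(55*d - 88) + 63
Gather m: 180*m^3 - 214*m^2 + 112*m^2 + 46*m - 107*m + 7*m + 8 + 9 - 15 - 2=180*m^3 - 102*m^2 - 54*m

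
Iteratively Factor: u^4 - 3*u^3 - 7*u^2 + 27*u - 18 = (u + 3)*(u^3 - 6*u^2 + 11*u - 6) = (u - 2)*(u + 3)*(u^2 - 4*u + 3) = (u - 3)*(u - 2)*(u + 3)*(u - 1)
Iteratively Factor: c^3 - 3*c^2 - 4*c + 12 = (c - 3)*(c^2 - 4) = (c - 3)*(c + 2)*(c - 2)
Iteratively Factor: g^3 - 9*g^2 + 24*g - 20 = (g - 2)*(g^2 - 7*g + 10) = (g - 5)*(g - 2)*(g - 2)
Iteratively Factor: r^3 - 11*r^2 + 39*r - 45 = (r - 5)*(r^2 - 6*r + 9) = (r - 5)*(r - 3)*(r - 3)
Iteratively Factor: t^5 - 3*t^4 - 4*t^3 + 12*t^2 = (t)*(t^4 - 3*t^3 - 4*t^2 + 12*t) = t^2*(t^3 - 3*t^2 - 4*t + 12) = t^2*(t - 3)*(t^2 - 4) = t^2*(t - 3)*(t - 2)*(t + 2)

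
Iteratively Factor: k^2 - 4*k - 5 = (k - 5)*(k + 1)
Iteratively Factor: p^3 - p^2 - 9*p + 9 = (p + 3)*(p^2 - 4*p + 3) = (p - 1)*(p + 3)*(p - 3)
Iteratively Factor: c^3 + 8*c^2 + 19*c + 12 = (c + 1)*(c^2 + 7*c + 12) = (c + 1)*(c + 3)*(c + 4)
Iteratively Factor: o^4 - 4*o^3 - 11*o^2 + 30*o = (o)*(o^3 - 4*o^2 - 11*o + 30) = o*(o + 3)*(o^2 - 7*o + 10) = o*(o - 5)*(o + 3)*(o - 2)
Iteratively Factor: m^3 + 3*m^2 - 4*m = (m)*(m^2 + 3*m - 4) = m*(m - 1)*(m + 4)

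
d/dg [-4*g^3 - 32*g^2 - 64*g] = -12*g^2 - 64*g - 64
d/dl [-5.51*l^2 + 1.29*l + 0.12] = 1.29 - 11.02*l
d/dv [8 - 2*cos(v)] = 2*sin(v)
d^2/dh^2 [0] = 0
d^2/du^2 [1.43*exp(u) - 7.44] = 1.43*exp(u)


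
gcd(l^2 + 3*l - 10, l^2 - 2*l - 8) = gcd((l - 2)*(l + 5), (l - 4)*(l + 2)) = 1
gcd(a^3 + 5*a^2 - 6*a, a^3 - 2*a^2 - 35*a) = a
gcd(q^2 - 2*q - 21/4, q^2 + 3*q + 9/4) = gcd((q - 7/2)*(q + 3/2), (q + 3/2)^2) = q + 3/2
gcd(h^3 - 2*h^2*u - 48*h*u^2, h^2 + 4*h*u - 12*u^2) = h + 6*u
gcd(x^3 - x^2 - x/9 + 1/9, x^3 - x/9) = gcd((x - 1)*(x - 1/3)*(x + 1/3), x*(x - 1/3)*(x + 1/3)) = x^2 - 1/9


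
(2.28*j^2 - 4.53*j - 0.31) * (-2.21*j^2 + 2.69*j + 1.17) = -5.0388*j^4 + 16.1445*j^3 - 8.833*j^2 - 6.134*j - 0.3627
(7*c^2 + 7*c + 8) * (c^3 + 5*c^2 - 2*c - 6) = 7*c^5 + 42*c^4 + 29*c^3 - 16*c^2 - 58*c - 48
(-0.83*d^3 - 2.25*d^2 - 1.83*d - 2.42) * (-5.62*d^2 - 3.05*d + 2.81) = 4.6646*d^5 + 15.1765*d^4 + 14.8148*d^3 + 12.8594*d^2 + 2.2387*d - 6.8002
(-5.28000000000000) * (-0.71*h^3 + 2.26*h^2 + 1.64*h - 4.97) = 3.7488*h^3 - 11.9328*h^2 - 8.6592*h + 26.2416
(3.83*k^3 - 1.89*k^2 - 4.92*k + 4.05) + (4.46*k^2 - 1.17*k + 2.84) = 3.83*k^3 + 2.57*k^2 - 6.09*k + 6.89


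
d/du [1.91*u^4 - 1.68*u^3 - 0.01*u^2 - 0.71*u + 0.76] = 7.64*u^3 - 5.04*u^2 - 0.02*u - 0.71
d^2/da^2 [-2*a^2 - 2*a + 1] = -4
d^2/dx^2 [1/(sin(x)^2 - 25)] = 2*(-2*sin(x)^4 - 47*sin(x)^2 + 25)/(sin(x)^2 - 25)^3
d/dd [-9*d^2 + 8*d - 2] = 8 - 18*d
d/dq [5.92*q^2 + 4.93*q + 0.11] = 11.84*q + 4.93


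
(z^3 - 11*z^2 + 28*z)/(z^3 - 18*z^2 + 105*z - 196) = z/(z - 7)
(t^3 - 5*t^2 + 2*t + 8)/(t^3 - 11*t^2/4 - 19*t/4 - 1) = 4*(t - 2)/(4*t + 1)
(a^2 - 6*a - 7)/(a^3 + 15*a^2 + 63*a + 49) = (a - 7)/(a^2 + 14*a + 49)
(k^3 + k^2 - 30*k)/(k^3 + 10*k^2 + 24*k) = (k - 5)/(k + 4)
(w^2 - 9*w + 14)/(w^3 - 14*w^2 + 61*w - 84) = (w - 2)/(w^2 - 7*w + 12)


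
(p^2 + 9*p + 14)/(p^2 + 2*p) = (p + 7)/p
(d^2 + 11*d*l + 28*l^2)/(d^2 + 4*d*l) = (d + 7*l)/d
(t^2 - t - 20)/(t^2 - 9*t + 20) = (t + 4)/(t - 4)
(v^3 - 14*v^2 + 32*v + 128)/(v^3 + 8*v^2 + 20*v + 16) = (v^2 - 16*v + 64)/(v^2 + 6*v + 8)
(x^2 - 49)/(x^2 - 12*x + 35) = (x + 7)/(x - 5)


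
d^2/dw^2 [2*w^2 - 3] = 4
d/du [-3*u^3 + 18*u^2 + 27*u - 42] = -9*u^2 + 36*u + 27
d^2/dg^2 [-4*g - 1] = 0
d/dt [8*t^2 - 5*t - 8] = 16*t - 5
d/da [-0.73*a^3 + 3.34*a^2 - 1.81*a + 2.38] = -2.19*a^2 + 6.68*a - 1.81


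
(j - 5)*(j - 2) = j^2 - 7*j + 10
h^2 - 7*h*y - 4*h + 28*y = (h - 4)*(h - 7*y)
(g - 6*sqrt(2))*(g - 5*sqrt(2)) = g^2 - 11*sqrt(2)*g + 60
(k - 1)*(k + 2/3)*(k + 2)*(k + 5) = k^4 + 20*k^3/3 + 7*k^2 - 8*k - 20/3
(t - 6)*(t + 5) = t^2 - t - 30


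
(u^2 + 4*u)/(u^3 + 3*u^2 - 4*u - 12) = u*(u + 4)/(u^3 + 3*u^2 - 4*u - 12)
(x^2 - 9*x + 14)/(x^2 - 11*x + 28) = (x - 2)/(x - 4)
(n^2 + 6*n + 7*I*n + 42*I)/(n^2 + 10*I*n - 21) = (n + 6)/(n + 3*I)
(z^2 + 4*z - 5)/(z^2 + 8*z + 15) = (z - 1)/(z + 3)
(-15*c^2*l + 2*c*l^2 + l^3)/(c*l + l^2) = (-15*c^2 + 2*c*l + l^2)/(c + l)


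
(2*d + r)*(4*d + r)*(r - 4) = 8*d^2*r - 32*d^2 + 6*d*r^2 - 24*d*r + r^3 - 4*r^2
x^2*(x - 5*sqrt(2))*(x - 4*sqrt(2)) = x^4 - 9*sqrt(2)*x^3 + 40*x^2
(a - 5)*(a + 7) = a^2 + 2*a - 35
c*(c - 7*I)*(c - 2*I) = c^3 - 9*I*c^2 - 14*c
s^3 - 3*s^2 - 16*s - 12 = (s - 6)*(s + 1)*(s + 2)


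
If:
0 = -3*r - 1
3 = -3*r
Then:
No Solution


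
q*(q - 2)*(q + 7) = q^3 + 5*q^2 - 14*q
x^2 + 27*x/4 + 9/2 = (x + 3/4)*(x + 6)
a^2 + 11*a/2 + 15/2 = (a + 5/2)*(a + 3)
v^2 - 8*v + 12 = (v - 6)*(v - 2)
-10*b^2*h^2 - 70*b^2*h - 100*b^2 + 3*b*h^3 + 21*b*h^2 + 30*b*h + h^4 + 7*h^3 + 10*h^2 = (-2*b + h)*(5*b + h)*(h + 2)*(h + 5)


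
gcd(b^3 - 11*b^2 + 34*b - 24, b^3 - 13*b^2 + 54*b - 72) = b^2 - 10*b + 24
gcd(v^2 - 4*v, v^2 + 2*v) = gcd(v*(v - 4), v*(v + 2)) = v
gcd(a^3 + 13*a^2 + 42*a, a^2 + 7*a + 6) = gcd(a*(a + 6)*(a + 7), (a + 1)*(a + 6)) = a + 6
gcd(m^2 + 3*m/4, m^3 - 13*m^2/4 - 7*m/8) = m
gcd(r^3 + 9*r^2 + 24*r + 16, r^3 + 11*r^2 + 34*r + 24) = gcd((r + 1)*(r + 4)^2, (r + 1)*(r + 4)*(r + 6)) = r^2 + 5*r + 4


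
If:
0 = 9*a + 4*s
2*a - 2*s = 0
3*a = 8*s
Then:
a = 0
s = 0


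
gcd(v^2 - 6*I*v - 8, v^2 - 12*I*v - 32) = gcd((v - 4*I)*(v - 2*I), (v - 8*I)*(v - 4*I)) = v - 4*I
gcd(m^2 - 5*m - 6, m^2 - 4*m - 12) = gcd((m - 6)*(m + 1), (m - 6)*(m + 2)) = m - 6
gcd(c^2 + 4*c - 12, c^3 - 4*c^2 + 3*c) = 1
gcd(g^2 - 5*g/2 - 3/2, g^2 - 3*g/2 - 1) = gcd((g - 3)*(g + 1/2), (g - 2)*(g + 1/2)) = g + 1/2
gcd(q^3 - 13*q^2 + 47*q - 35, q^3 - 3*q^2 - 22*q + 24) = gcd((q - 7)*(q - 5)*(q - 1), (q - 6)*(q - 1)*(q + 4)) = q - 1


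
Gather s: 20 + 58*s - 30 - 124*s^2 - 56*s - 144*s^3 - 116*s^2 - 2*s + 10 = -144*s^3 - 240*s^2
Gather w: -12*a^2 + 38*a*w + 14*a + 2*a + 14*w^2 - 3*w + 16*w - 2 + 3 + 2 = -12*a^2 + 16*a + 14*w^2 + w*(38*a + 13) + 3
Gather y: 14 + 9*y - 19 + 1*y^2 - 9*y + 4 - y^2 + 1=0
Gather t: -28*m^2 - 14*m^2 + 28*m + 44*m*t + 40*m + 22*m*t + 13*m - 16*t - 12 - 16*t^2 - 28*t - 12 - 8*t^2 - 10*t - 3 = -42*m^2 + 81*m - 24*t^2 + t*(66*m - 54) - 27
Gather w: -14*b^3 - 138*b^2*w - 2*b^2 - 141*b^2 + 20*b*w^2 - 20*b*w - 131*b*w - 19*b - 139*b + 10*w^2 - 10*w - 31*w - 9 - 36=-14*b^3 - 143*b^2 - 158*b + w^2*(20*b + 10) + w*(-138*b^2 - 151*b - 41) - 45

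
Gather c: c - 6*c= -5*c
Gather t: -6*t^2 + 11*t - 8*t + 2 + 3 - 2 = -6*t^2 + 3*t + 3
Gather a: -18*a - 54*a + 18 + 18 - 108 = -72*a - 72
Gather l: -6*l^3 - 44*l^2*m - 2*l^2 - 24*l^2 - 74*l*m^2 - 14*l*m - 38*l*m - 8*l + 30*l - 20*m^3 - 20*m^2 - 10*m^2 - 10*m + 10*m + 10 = -6*l^3 + l^2*(-44*m - 26) + l*(-74*m^2 - 52*m + 22) - 20*m^3 - 30*m^2 + 10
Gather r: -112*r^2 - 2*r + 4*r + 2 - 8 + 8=-112*r^2 + 2*r + 2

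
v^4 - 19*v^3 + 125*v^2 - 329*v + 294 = (v - 7)^2*(v - 3)*(v - 2)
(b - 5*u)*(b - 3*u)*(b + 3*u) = b^3 - 5*b^2*u - 9*b*u^2 + 45*u^3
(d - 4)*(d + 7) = d^2 + 3*d - 28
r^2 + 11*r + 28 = (r + 4)*(r + 7)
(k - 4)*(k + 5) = k^2 + k - 20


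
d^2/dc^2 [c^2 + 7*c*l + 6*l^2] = 2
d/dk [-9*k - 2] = -9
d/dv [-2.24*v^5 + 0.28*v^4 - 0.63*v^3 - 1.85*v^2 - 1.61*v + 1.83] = -11.2*v^4 + 1.12*v^3 - 1.89*v^2 - 3.7*v - 1.61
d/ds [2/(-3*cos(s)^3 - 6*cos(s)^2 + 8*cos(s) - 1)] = 2*(-9*cos(s)^2 - 12*cos(s) + 8)*sin(s)/(3*cos(s)^3 + 6*cos(s)^2 - 8*cos(s) + 1)^2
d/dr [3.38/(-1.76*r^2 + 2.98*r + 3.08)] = (11.8976*r - 10.0724)/(-1.76*r^2 + 2.98*r + 3.08)^2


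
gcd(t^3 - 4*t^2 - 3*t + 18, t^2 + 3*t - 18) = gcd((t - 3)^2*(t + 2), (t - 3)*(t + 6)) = t - 3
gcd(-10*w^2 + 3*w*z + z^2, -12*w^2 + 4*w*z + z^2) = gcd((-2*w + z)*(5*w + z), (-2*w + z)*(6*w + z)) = -2*w + z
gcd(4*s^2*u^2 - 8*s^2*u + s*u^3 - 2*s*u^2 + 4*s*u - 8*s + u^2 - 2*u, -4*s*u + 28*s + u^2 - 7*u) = 1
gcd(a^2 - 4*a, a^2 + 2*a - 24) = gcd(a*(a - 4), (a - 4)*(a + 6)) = a - 4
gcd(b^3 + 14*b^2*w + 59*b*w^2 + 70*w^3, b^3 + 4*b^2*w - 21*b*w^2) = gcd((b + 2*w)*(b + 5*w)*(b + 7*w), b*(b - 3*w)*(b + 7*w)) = b + 7*w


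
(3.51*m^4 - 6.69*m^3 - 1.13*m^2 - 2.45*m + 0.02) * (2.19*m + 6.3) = 7.6869*m^5 + 7.4619*m^4 - 44.6217*m^3 - 12.4845*m^2 - 15.3912*m + 0.126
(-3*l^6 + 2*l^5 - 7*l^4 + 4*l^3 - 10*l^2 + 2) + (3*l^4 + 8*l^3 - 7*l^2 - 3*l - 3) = -3*l^6 + 2*l^5 - 4*l^4 + 12*l^3 - 17*l^2 - 3*l - 1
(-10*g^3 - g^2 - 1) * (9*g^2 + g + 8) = -90*g^5 - 19*g^4 - 81*g^3 - 17*g^2 - g - 8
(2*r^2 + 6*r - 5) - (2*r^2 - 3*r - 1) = 9*r - 4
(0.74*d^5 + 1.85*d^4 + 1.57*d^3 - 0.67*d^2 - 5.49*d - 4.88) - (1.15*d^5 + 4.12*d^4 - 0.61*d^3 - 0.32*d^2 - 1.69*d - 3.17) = -0.41*d^5 - 2.27*d^4 + 2.18*d^3 - 0.35*d^2 - 3.8*d - 1.71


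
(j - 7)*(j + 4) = j^2 - 3*j - 28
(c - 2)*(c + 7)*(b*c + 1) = b*c^3 + 5*b*c^2 - 14*b*c + c^2 + 5*c - 14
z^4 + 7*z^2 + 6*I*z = z*(z - 3*I)*(z + I)*(z + 2*I)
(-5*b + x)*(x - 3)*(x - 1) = -5*b*x^2 + 20*b*x - 15*b + x^3 - 4*x^2 + 3*x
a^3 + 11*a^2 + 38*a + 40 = (a + 2)*(a + 4)*(a + 5)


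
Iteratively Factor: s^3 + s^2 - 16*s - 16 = (s - 4)*(s^2 + 5*s + 4) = (s - 4)*(s + 1)*(s + 4)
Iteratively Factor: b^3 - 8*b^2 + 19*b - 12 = (b - 1)*(b^2 - 7*b + 12) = (b - 4)*(b - 1)*(b - 3)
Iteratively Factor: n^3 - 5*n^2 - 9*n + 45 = (n + 3)*(n^2 - 8*n + 15) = (n - 3)*(n + 3)*(n - 5)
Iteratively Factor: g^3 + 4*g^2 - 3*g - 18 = (g + 3)*(g^2 + g - 6) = (g - 2)*(g + 3)*(g + 3)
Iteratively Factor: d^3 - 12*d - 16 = (d - 4)*(d^2 + 4*d + 4) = (d - 4)*(d + 2)*(d + 2)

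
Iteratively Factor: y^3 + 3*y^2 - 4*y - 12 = (y - 2)*(y^2 + 5*y + 6) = (y - 2)*(y + 2)*(y + 3)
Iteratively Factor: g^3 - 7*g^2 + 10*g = (g - 2)*(g^2 - 5*g) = (g - 5)*(g - 2)*(g)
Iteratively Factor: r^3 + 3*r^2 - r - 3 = (r + 3)*(r^2 - 1) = (r + 1)*(r + 3)*(r - 1)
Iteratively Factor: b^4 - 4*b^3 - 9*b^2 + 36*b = (b + 3)*(b^3 - 7*b^2 + 12*b) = (b - 4)*(b + 3)*(b^2 - 3*b) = (b - 4)*(b - 3)*(b + 3)*(b)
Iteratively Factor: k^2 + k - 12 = (k - 3)*(k + 4)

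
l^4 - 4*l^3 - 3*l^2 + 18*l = l*(l - 3)^2*(l + 2)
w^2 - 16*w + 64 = (w - 8)^2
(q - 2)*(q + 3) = q^2 + q - 6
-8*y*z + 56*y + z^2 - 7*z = (-8*y + z)*(z - 7)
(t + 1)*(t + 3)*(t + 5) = t^3 + 9*t^2 + 23*t + 15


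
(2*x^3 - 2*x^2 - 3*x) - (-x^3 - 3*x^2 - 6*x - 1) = 3*x^3 + x^2 + 3*x + 1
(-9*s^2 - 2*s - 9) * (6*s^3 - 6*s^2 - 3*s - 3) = -54*s^5 + 42*s^4 - 15*s^3 + 87*s^2 + 33*s + 27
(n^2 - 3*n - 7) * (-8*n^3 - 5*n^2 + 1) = -8*n^5 + 19*n^4 + 71*n^3 + 36*n^2 - 3*n - 7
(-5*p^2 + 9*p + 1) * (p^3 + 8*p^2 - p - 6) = -5*p^5 - 31*p^4 + 78*p^3 + 29*p^2 - 55*p - 6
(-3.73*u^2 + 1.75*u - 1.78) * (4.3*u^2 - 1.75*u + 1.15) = -16.039*u^4 + 14.0525*u^3 - 15.006*u^2 + 5.1275*u - 2.047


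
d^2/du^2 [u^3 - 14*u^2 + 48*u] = 6*u - 28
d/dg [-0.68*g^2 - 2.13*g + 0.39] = -1.36*g - 2.13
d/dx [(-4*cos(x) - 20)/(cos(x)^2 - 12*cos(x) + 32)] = 4*(sin(x)^2 - 10*cos(x) + 91)*sin(x)/(cos(x)^2 - 12*cos(x) + 32)^2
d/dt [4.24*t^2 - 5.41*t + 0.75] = 8.48*t - 5.41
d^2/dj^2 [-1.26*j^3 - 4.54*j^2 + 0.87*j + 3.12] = -7.56*j - 9.08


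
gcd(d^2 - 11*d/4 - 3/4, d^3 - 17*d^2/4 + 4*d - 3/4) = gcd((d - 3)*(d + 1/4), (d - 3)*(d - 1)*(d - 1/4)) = d - 3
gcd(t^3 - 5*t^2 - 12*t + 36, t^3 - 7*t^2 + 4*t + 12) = t^2 - 8*t + 12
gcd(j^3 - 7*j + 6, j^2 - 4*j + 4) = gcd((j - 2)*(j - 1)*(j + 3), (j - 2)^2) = j - 2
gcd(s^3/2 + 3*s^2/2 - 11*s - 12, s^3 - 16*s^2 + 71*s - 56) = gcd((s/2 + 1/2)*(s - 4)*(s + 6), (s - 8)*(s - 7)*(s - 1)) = 1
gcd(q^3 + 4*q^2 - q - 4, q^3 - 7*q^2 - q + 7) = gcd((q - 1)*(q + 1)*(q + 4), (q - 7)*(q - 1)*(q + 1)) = q^2 - 1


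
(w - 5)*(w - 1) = w^2 - 6*w + 5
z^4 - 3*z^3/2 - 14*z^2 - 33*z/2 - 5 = (z - 5)*(z + 1/2)*(z + 1)*(z + 2)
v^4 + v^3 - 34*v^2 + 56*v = v*(v - 4)*(v - 2)*(v + 7)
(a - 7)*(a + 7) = a^2 - 49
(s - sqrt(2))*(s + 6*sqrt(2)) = s^2 + 5*sqrt(2)*s - 12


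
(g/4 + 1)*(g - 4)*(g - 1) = g^3/4 - g^2/4 - 4*g + 4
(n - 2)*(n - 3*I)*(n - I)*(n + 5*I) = n^4 - 2*n^3 + I*n^3 + 17*n^2 - 2*I*n^2 - 34*n - 15*I*n + 30*I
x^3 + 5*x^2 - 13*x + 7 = (x - 1)^2*(x + 7)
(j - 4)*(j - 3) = j^2 - 7*j + 12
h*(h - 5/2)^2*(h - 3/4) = h^4 - 23*h^3/4 + 10*h^2 - 75*h/16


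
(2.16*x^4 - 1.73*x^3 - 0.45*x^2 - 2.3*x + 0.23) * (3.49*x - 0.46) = 7.5384*x^5 - 7.0313*x^4 - 0.7747*x^3 - 7.82*x^2 + 1.8607*x - 0.1058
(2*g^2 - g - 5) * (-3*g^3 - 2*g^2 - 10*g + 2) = -6*g^5 - g^4 - 3*g^3 + 24*g^2 + 48*g - 10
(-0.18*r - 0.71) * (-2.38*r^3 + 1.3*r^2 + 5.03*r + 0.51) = 0.4284*r^4 + 1.4558*r^3 - 1.8284*r^2 - 3.6631*r - 0.3621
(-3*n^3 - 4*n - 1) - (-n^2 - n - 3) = -3*n^3 + n^2 - 3*n + 2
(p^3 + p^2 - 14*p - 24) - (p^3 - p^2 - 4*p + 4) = 2*p^2 - 10*p - 28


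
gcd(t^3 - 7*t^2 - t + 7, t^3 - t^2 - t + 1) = t^2 - 1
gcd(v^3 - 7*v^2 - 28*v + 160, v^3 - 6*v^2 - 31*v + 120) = v^2 - 3*v - 40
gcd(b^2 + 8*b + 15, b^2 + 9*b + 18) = b + 3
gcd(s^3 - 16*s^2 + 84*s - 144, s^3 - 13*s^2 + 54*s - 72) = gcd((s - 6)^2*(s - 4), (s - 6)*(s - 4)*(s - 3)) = s^2 - 10*s + 24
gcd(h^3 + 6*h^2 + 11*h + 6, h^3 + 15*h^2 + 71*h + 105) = h + 3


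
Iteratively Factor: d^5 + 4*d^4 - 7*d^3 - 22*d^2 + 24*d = (d)*(d^4 + 4*d^3 - 7*d^2 - 22*d + 24) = d*(d - 2)*(d^3 + 6*d^2 + 5*d - 12) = d*(d - 2)*(d + 3)*(d^2 + 3*d - 4) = d*(d - 2)*(d - 1)*(d + 3)*(d + 4)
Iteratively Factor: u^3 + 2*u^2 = (u)*(u^2 + 2*u) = u^2*(u + 2)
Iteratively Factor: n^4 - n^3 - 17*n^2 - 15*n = (n)*(n^3 - n^2 - 17*n - 15) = n*(n - 5)*(n^2 + 4*n + 3) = n*(n - 5)*(n + 3)*(n + 1)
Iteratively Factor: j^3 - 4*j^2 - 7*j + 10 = (j + 2)*(j^2 - 6*j + 5) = (j - 1)*(j + 2)*(j - 5)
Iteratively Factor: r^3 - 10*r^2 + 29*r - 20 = (r - 1)*(r^2 - 9*r + 20) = (r - 4)*(r - 1)*(r - 5)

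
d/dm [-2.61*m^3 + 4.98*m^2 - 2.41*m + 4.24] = -7.83*m^2 + 9.96*m - 2.41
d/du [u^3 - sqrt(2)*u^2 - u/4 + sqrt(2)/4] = 3*u^2 - 2*sqrt(2)*u - 1/4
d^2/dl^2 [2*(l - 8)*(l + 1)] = 4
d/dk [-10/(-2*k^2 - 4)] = -10*k/(k^2 + 2)^2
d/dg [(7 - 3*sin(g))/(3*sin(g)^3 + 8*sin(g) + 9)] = (18*sin(g)^3 - 63*sin(g)^2 - 83)*cos(g)/(3*sin(g)^3 + 8*sin(g) + 9)^2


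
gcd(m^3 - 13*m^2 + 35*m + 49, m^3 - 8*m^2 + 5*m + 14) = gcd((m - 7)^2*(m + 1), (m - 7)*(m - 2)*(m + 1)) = m^2 - 6*m - 7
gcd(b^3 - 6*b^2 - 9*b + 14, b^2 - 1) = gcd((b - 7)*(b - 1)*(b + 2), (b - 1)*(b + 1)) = b - 1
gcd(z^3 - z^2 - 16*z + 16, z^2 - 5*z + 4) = z^2 - 5*z + 4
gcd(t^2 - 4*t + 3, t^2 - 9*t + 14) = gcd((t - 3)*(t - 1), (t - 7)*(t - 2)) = 1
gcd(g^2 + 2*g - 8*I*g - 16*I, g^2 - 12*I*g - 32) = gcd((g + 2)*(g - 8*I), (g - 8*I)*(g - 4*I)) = g - 8*I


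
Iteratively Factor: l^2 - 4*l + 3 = (l - 3)*(l - 1)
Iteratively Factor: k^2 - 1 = (k - 1)*(k + 1)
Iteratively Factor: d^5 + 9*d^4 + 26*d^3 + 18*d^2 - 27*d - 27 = (d + 3)*(d^4 + 6*d^3 + 8*d^2 - 6*d - 9) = (d + 1)*(d + 3)*(d^3 + 5*d^2 + 3*d - 9) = (d + 1)*(d + 3)^2*(d^2 + 2*d - 3) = (d - 1)*(d + 1)*(d + 3)^2*(d + 3)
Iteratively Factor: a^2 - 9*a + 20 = (a - 5)*(a - 4)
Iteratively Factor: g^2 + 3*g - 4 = (g + 4)*(g - 1)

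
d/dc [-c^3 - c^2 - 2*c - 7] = -3*c^2 - 2*c - 2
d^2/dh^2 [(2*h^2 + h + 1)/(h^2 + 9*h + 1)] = 2*(-17*h^3 - 3*h^2 + 24*h + 73)/(h^6 + 27*h^5 + 246*h^4 + 783*h^3 + 246*h^2 + 27*h + 1)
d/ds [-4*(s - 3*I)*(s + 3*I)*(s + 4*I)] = -12*s^2 - 32*I*s - 36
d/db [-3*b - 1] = -3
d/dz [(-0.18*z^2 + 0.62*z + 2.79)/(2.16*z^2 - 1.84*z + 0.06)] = (-1.008*z^2 - 12.0744*z + 5.1708)/(4.6656*z^4 - 7.9488*z^3 + 3.6448*z^2 - 0.2208*z + 0.0036)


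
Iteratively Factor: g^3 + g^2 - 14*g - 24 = (g + 2)*(g^2 - g - 12) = (g + 2)*(g + 3)*(g - 4)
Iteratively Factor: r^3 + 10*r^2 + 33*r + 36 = (r + 3)*(r^2 + 7*r + 12) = (r + 3)*(r + 4)*(r + 3)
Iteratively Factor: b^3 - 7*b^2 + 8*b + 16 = (b - 4)*(b^2 - 3*b - 4) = (b - 4)*(b + 1)*(b - 4)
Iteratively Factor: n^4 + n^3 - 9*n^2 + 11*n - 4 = (n - 1)*(n^3 + 2*n^2 - 7*n + 4) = (n - 1)*(n + 4)*(n^2 - 2*n + 1) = (n - 1)^2*(n + 4)*(n - 1)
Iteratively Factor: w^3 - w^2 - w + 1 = (w - 1)*(w^2 - 1) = (w - 1)*(w + 1)*(w - 1)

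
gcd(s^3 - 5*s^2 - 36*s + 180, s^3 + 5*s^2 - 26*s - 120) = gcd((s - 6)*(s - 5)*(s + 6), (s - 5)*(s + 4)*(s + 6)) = s^2 + s - 30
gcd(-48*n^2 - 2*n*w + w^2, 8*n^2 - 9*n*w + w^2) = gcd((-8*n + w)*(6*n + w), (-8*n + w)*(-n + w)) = -8*n + w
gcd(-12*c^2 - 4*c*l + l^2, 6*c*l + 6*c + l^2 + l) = 1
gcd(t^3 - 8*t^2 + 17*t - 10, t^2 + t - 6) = t - 2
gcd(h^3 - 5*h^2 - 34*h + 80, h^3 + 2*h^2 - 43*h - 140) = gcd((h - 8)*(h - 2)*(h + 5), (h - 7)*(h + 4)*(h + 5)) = h + 5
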